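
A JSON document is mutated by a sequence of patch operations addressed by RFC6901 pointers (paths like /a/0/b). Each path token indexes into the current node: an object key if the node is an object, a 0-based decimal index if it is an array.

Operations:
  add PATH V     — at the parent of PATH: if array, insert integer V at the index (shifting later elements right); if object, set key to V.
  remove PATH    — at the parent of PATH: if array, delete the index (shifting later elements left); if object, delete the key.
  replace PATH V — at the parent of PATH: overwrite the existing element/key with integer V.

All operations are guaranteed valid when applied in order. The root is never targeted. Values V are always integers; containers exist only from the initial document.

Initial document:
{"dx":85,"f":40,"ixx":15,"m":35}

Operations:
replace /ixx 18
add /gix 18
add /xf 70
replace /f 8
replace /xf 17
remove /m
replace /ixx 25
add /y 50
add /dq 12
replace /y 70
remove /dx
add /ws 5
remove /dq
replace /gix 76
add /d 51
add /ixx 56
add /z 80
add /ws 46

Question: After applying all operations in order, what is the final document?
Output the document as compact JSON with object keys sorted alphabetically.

After op 1 (replace /ixx 18): {"dx":85,"f":40,"ixx":18,"m":35}
After op 2 (add /gix 18): {"dx":85,"f":40,"gix":18,"ixx":18,"m":35}
After op 3 (add /xf 70): {"dx":85,"f":40,"gix":18,"ixx":18,"m":35,"xf":70}
After op 4 (replace /f 8): {"dx":85,"f":8,"gix":18,"ixx":18,"m":35,"xf":70}
After op 5 (replace /xf 17): {"dx":85,"f":8,"gix":18,"ixx":18,"m":35,"xf":17}
After op 6 (remove /m): {"dx":85,"f":8,"gix":18,"ixx":18,"xf":17}
After op 7 (replace /ixx 25): {"dx":85,"f":8,"gix":18,"ixx":25,"xf":17}
After op 8 (add /y 50): {"dx":85,"f":8,"gix":18,"ixx":25,"xf":17,"y":50}
After op 9 (add /dq 12): {"dq":12,"dx":85,"f":8,"gix":18,"ixx":25,"xf":17,"y":50}
After op 10 (replace /y 70): {"dq":12,"dx":85,"f":8,"gix":18,"ixx":25,"xf":17,"y":70}
After op 11 (remove /dx): {"dq":12,"f":8,"gix":18,"ixx":25,"xf":17,"y":70}
After op 12 (add /ws 5): {"dq":12,"f":8,"gix":18,"ixx":25,"ws":5,"xf":17,"y":70}
After op 13 (remove /dq): {"f":8,"gix":18,"ixx":25,"ws":5,"xf":17,"y":70}
After op 14 (replace /gix 76): {"f":8,"gix":76,"ixx":25,"ws":5,"xf":17,"y":70}
After op 15 (add /d 51): {"d":51,"f":8,"gix":76,"ixx":25,"ws":5,"xf":17,"y":70}
After op 16 (add /ixx 56): {"d":51,"f":8,"gix":76,"ixx":56,"ws":5,"xf":17,"y":70}
After op 17 (add /z 80): {"d":51,"f":8,"gix":76,"ixx":56,"ws":5,"xf":17,"y":70,"z":80}
After op 18 (add /ws 46): {"d":51,"f":8,"gix":76,"ixx":56,"ws":46,"xf":17,"y":70,"z":80}

Answer: {"d":51,"f":8,"gix":76,"ixx":56,"ws":46,"xf":17,"y":70,"z":80}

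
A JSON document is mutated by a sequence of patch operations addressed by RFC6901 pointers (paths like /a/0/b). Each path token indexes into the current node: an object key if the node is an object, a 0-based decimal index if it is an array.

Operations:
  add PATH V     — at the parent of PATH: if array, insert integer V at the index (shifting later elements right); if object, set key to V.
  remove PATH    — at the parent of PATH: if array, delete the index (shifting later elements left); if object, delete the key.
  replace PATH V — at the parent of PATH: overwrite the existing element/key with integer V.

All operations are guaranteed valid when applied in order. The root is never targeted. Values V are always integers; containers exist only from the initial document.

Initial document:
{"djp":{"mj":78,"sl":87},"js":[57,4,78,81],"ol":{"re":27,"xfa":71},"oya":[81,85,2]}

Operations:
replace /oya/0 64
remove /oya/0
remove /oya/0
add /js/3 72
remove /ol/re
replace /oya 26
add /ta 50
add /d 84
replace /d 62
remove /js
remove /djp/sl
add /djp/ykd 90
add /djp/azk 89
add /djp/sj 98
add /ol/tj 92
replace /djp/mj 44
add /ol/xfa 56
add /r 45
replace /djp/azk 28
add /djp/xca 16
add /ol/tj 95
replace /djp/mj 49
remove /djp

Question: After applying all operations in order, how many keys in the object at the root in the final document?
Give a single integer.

After op 1 (replace /oya/0 64): {"djp":{"mj":78,"sl":87},"js":[57,4,78,81],"ol":{"re":27,"xfa":71},"oya":[64,85,2]}
After op 2 (remove /oya/0): {"djp":{"mj":78,"sl":87},"js":[57,4,78,81],"ol":{"re":27,"xfa":71},"oya":[85,2]}
After op 3 (remove /oya/0): {"djp":{"mj":78,"sl":87},"js":[57,4,78,81],"ol":{"re":27,"xfa":71},"oya":[2]}
After op 4 (add /js/3 72): {"djp":{"mj":78,"sl":87},"js":[57,4,78,72,81],"ol":{"re":27,"xfa":71},"oya":[2]}
After op 5 (remove /ol/re): {"djp":{"mj":78,"sl":87},"js":[57,4,78,72,81],"ol":{"xfa":71},"oya":[2]}
After op 6 (replace /oya 26): {"djp":{"mj":78,"sl":87},"js":[57,4,78,72,81],"ol":{"xfa":71},"oya":26}
After op 7 (add /ta 50): {"djp":{"mj":78,"sl":87},"js":[57,4,78,72,81],"ol":{"xfa":71},"oya":26,"ta":50}
After op 8 (add /d 84): {"d":84,"djp":{"mj":78,"sl":87},"js":[57,4,78,72,81],"ol":{"xfa":71},"oya":26,"ta":50}
After op 9 (replace /d 62): {"d":62,"djp":{"mj":78,"sl":87},"js":[57,4,78,72,81],"ol":{"xfa":71},"oya":26,"ta":50}
After op 10 (remove /js): {"d":62,"djp":{"mj":78,"sl":87},"ol":{"xfa":71},"oya":26,"ta":50}
After op 11 (remove /djp/sl): {"d":62,"djp":{"mj":78},"ol":{"xfa":71},"oya":26,"ta":50}
After op 12 (add /djp/ykd 90): {"d":62,"djp":{"mj":78,"ykd":90},"ol":{"xfa":71},"oya":26,"ta":50}
After op 13 (add /djp/azk 89): {"d":62,"djp":{"azk":89,"mj":78,"ykd":90},"ol":{"xfa":71},"oya":26,"ta":50}
After op 14 (add /djp/sj 98): {"d":62,"djp":{"azk":89,"mj":78,"sj":98,"ykd":90},"ol":{"xfa":71},"oya":26,"ta":50}
After op 15 (add /ol/tj 92): {"d":62,"djp":{"azk":89,"mj":78,"sj":98,"ykd":90},"ol":{"tj":92,"xfa":71},"oya":26,"ta":50}
After op 16 (replace /djp/mj 44): {"d":62,"djp":{"azk":89,"mj":44,"sj":98,"ykd":90},"ol":{"tj":92,"xfa":71},"oya":26,"ta":50}
After op 17 (add /ol/xfa 56): {"d":62,"djp":{"azk":89,"mj":44,"sj":98,"ykd":90},"ol":{"tj":92,"xfa":56},"oya":26,"ta":50}
After op 18 (add /r 45): {"d":62,"djp":{"azk":89,"mj":44,"sj":98,"ykd":90},"ol":{"tj":92,"xfa":56},"oya":26,"r":45,"ta":50}
After op 19 (replace /djp/azk 28): {"d":62,"djp":{"azk":28,"mj":44,"sj":98,"ykd":90},"ol":{"tj":92,"xfa":56},"oya":26,"r":45,"ta":50}
After op 20 (add /djp/xca 16): {"d":62,"djp":{"azk":28,"mj":44,"sj":98,"xca":16,"ykd":90},"ol":{"tj":92,"xfa":56},"oya":26,"r":45,"ta":50}
After op 21 (add /ol/tj 95): {"d":62,"djp":{"azk":28,"mj":44,"sj":98,"xca":16,"ykd":90},"ol":{"tj":95,"xfa":56},"oya":26,"r":45,"ta":50}
After op 22 (replace /djp/mj 49): {"d":62,"djp":{"azk":28,"mj":49,"sj":98,"xca":16,"ykd":90},"ol":{"tj":95,"xfa":56},"oya":26,"r":45,"ta":50}
After op 23 (remove /djp): {"d":62,"ol":{"tj":95,"xfa":56},"oya":26,"r":45,"ta":50}
Size at the root: 5

Answer: 5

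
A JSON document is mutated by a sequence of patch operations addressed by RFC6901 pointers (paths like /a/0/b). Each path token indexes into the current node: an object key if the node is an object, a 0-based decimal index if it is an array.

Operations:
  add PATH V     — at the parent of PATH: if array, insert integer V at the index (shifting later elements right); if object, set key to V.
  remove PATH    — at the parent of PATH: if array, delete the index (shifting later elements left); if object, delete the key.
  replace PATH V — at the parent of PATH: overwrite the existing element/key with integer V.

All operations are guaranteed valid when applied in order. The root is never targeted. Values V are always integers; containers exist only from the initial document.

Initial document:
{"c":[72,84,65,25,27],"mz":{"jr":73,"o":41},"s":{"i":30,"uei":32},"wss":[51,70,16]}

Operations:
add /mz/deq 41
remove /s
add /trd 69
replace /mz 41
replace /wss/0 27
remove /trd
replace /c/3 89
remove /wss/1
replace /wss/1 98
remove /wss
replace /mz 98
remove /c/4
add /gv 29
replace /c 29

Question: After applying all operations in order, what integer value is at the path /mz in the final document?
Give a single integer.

Answer: 98

Derivation:
After op 1 (add /mz/deq 41): {"c":[72,84,65,25,27],"mz":{"deq":41,"jr":73,"o":41},"s":{"i":30,"uei":32},"wss":[51,70,16]}
After op 2 (remove /s): {"c":[72,84,65,25,27],"mz":{"deq":41,"jr":73,"o":41},"wss":[51,70,16]}
After op 3 (add /trd 69): {"c":[72,84,65,25,27],"mz":{"deq":41,"jr":73,"o":41},"trd":69,"wss":[51,70,16]}
After op 4 (replace /mz 41): {"c":[72,84,65,25,27],"mz":41,"trd":69,"wss":[51,70,16]}
After op 5 (replace /wss/0 27): {"c":[72,84,65,25,27],"mz":41,"trd":69,"wss":[27,70,16]}
After op 6 (remove /trd): {"c":[72,84,65,25,27],"mz":41,"wss":[27,70,16]}
After op 7 (replace /c/3 89): {"c":[72,84,65,89,27],"mz":41,"wss":[27,70,16]}
After op 8 (remove /wss/1): {"c":[72,84,65,89,27],"mz":41,"wss":[27,16]}
After op 9 (replace /wss/1 98): {"c":[72,84,65,89,27],"mz":41,"wss":[27,98]}
After op 10 (remove /wss): {"c":[72,84,65,89,27],"mz":41}
After op 11 (replace /mz 98): {"c":[72,84,65,89,27],"mz":98}
After op 12 (remove /c/4): {"c":[72,84,65,89],"mz":98}
After op 13 (add /gv 29): {"c":[72,84,65,89],"gv":29,"mz":98}
After op 14 (replace /c 29): {"c":29,"gv":29,"mz":98}
Value at /mz: 98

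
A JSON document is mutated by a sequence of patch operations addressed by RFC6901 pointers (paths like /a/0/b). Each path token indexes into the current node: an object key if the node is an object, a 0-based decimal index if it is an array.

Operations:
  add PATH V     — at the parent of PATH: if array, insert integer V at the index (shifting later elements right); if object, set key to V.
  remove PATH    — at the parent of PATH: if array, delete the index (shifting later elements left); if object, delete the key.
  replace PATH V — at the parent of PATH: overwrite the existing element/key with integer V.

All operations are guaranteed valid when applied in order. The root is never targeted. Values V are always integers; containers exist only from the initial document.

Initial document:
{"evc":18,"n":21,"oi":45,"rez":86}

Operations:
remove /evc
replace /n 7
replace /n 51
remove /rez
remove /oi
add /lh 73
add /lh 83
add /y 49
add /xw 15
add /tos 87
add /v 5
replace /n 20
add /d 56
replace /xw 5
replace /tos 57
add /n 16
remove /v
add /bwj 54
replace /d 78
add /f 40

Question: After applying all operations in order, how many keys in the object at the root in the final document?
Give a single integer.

Answer: 8

Derivation:
After op 1 (remove /evc): {"n":21,"oi":45,"rez":86}
After op 2 (replace /n 7): {"n":7,"oi":45,"rez":86}
After op 3 (replace /n 51): {"n":51,"oi":45,"rez":86}
After op 4 (remove /rez): {"n":51,"oi":45}
After op 5 (remove /oi): {"n":51}
After op 6 (add /lh 73): {"lh":73,"n":51}
After op 7 (add /lh 83): {"lh":83,"n":51}
After op 8 (add /y 49): {"lh":83,"n":51,"y":49}
After op 9 (add /xw 15): {"lh":83,"n":51,"xw":15,"y":49}
After op 10 (add /tos 87): {"lh":83,"n":51,"tos":87,"xw":15,"y":49}
After op 11 (add /v 5): {"lh":83,"n":51,"tos":87,"v":5,"xw":15,"y":49}
After op 12 (replace /n 20): {"lh":83,"n":20,"tos":87,"v":5,"xw":15,"y":49}
After op 13 (add /d 56): {"d":56,"lh":83,"n":20,"tos":87,"v":5,"xw":15,"y":49}
After op 14 (replace /xw 5): {"d":56,"lh":83,"n":20,"tos":87,"v":5,"xw":5,"y":49}
After op 15 (replace /tos 57): {"d":56,"lh":83,"n":20,"tos":57,"v":5,"xw":5,"y":49}
After op 16 (add /n 16): {"d":56,"lh":83,"n":16,"tos":57,"v":5,"xw":5,"y":49}
After op 17 (remove /v): {"d":56,"lh":83,"n":16,"tos":57,"xw":5,"y":49}
After op 18 (add /bwj 54): {"bwj":54,"d":56,"lh":83,"n":16,"tos":57,"xw":5,"y":49}
After op 19 (replace /d 78): {"bwj":54,"d":78,"lh":83,"n":16,"tos":57,"xw":5,"y":49}
After op 20 (add /f 40): {"bwj":54,"d":78,"f":40,"lh":83,"n":16,"tos":57,"xw":5,"y":49}
Size at the root: 8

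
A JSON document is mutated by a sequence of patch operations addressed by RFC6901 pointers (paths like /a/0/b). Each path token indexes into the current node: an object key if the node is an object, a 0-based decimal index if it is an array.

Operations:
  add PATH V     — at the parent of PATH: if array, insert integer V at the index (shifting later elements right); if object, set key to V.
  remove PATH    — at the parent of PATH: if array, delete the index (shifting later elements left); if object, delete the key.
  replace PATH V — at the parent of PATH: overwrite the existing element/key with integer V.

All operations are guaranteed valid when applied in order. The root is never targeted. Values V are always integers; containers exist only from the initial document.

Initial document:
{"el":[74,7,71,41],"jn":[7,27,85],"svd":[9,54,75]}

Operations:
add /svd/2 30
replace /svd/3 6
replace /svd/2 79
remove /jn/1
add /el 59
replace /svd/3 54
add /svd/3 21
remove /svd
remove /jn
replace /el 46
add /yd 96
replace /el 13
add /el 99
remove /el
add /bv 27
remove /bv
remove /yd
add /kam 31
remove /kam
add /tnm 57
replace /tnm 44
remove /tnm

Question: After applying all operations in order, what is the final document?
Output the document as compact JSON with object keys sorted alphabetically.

Answer: {}

Derivation:
After op 1 (add /svd/2 30): {"el":[74,7,71,41],"jn":[7,27,85],"svd":[9,54,30,75]}
After op 2 (replace /svd/3 6): {"el":[74,7,71,41],"jn":[7,27,85],"svd":[9,54,30,6]}
After op 3 (replace /svd/2 79): {"el":[74,7,71,41],"jn":[7,27,85],"svd":[9,54,79,6]}
After op 4 (remove /jn/1): {"el":[74,7,71,41],"jn":[7,85],"svd":[9,54,79,6]}
After op 5 (add /el 59): {"el":59,"jn":[7,85],"svd":[9,54,79,6]}
After op 6 (replace /svd/3 54): {"el":59,"jn":[7,85],"svd":[9,54,79,54]}
After op 7 (add /svd/3 21): {"el":59,"jn":[7,85],"svd":[9,54,79,21,54]}
After op 8 (remove /svd): {"el":59,"jn":[7,85]}
After op 9 (remove /jn): {"el":59}
After op 10 (replace /el 46): {"el":46}
After op 11 (add /yd 96): {"el":46,"yd":96}
After op 12 (replace /el 13): {"el":13,"yd":96}
After op 13 (add /el 99): {"el":99,"yd":96}
After op 14 (remove /el): {"yd":96}
After op 15 (add /bv 27): {"bv":27,"yd":96}
After op 16 (remove /bv): {"yd":96}
After op 17 (remove /yd): {}
After op 18 (add /kam 31): {"kam":31}
After op 19 (remove /kam): {}
After op 20 (add /tnm 57): {"tnm":57}
After op 21 (replace /tnm 44): {"tnm":44}
After op 22 (remove /tnm): {}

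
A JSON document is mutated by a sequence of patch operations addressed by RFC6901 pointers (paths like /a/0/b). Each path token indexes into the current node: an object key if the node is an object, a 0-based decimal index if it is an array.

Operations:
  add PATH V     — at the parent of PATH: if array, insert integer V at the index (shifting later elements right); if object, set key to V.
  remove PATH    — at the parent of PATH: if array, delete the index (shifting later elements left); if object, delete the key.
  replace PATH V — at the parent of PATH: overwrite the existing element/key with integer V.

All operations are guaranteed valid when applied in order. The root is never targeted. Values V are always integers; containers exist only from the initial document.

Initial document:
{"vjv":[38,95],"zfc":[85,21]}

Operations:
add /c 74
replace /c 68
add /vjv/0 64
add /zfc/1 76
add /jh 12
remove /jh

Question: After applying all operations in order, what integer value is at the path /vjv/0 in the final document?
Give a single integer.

After op 1 (add /c 74): {"c":74,"vjv":[38,95],"zfc":[85,21]}
After op 2 (replace /c 68): {"c":68,"vjv":[38,95],"zfc":[85,21]}
After op 3 (add /vjv/0 64): {"c":68,"vjv":[64,38,95],"zfc":[85,21]}
After op 4 (add /zfc/1 76): {"c":68,"vjv":[64,38,95],"zfc":[85,76,21]}
After op 5 (add /jh 12): {"c":68,"jh":12,"vjv":[64,38,95],"zfc":[85,76,21]}
After op 6 (remove /jh): {"c":68,"vjv":[64,38,95],"zfc":[85,76,21]}
Value at /vjv/0: 64

Answer: 64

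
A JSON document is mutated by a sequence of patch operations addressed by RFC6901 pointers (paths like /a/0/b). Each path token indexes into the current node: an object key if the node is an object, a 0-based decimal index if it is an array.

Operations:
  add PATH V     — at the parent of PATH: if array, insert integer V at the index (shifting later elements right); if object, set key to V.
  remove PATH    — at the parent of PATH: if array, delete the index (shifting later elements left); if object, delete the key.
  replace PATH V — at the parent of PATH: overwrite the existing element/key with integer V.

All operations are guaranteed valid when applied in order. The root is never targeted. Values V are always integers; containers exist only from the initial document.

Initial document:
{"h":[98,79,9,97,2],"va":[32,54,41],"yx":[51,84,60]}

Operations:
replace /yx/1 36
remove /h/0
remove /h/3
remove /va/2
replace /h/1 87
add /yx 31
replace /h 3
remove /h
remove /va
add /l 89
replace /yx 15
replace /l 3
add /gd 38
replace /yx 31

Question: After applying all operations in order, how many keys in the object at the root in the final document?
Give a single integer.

After op 1 (replace /yx/1 36): {"h":[98,79,9,97,2],"va":[32,54,41],"yx":[51,36,60]}
After op 2 (remove /h/0): {"h":[79,9,97,2],"va":[32,54,41],"yx":[51,36,60]}
After op 3 (remove /h/3): {"h":[79,9,97],"va":[32,54,41],"yx":[51,36,60]}
After op 4 (remove /va/2): {"h":[79,9,97],"va":[32,54],"yx":[51,36,60]}
After op 5 (replace /h/1 87): {"h":[79,87,97],"va":[32,54],"yx":[51,36,60]}
After op 6 (add /yx 31): {"h":[79,87,97],"va":[32,54],"yx":31}
After op 7 (replace /h 3): {"h":3,"va":[32,54],"yx":31}
After op 8 (remove /h): {"va":[32,54],"yx":31}
After op 9 (remove /va): {"yx":31}
After op 10 (add /l 89): {"l":89,"yx":31}
After op 11 (replace /yx 15): {"l":89,"yx":15}
After op 12 (replace /l 3): {"l":3,"yx":15}
After op 13 (add /gd 38): {"gd":38,"l":3,"yx":15}
After op 14 (replace /yx 31): {"gd":38,"l":3,"yx":31}
Size at the root: 3

Answer: 3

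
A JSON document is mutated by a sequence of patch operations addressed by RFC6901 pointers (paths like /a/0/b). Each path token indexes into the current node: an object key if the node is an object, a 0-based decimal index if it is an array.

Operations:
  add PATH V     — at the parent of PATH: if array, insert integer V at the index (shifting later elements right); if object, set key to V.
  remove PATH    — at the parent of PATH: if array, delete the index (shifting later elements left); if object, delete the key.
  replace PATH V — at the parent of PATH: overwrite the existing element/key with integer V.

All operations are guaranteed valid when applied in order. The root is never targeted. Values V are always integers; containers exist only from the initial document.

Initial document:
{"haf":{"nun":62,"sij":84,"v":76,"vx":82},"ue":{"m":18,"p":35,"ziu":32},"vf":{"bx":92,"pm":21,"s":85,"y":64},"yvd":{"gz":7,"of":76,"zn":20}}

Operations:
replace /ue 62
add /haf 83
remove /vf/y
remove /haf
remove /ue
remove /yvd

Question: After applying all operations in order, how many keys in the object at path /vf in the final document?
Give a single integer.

Answer: 3

Derivation:
After op 1 (replace /ue 62): {"haf":{"nun":62,"sij":84,"v":76,"vx":82},"ue":62,"vf":{"bx":92,"pm":21,"s":85,"y":64},"yvd":{"gz":7,"of":76,"zn":20}}
After op 2 (add /haf 83): {"haf":83,"ue":62,"vf":{"bx":92,"pm":21,"s":85,"y":64},"yvd":{"gz":7,"of":76,"zn":20}}
After op 3 (remove /vf/y): {"haf":83,"ue":62,"vf":{"bx":92,"pm":21,"s":85},"yvd":{"gz":7,"of":76,"zn":20}}
After op 4 (remove /haf): {"ue":62,"vf":{"bx":92,"pm":21,"s":85},"yvd":{"gz":7,"of":76,"zn":20}}
After op 5 (remove /ue): {"vf":{"bx":92,"pm":21,"s":85},"yvd":{"gz":7,"of":76,"zn":20}}
After op 6 (remove /yvd): {"vf":{"bx":92,"pm":21,"s":85}}
Size at path /vf: 3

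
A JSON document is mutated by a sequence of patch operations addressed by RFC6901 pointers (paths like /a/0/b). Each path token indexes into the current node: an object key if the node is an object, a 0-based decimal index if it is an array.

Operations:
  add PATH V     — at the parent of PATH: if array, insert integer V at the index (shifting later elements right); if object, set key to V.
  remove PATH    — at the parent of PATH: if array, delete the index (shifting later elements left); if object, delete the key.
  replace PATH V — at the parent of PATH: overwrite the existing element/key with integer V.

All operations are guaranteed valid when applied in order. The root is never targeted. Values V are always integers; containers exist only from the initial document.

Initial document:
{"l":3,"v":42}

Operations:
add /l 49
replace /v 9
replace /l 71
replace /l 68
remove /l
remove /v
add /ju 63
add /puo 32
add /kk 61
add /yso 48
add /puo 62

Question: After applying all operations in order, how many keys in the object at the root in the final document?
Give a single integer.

After op 1 (add /l 49): {"l":49,"v":42}
After op 2 (replace /v 9): {"l":49,"v":9}
After op 3 (replace /l 71): {"l":71,"v":9}
After op 4 (replace /l 68): {"l":68,"v":9}
After op 5 (remove /l): {"v":9}
After op 6 (remove /v): {}
After op 7 (add /ju 63): {"ju":63}
After op 8 (add /puo 32): {"ju":63,"puo":32}
After op 9 (add /kk 61): {"ju":63,"kk":61,"puo":32}
After op 10 (add /yso 48): {"ju":63,"kk":61,"puo":32,"yso":48}
After op 11 (add /puo 62): {"ju":63,"kk":61,"puo":62,"yso":48}
Size at the root: 4

Answer: 4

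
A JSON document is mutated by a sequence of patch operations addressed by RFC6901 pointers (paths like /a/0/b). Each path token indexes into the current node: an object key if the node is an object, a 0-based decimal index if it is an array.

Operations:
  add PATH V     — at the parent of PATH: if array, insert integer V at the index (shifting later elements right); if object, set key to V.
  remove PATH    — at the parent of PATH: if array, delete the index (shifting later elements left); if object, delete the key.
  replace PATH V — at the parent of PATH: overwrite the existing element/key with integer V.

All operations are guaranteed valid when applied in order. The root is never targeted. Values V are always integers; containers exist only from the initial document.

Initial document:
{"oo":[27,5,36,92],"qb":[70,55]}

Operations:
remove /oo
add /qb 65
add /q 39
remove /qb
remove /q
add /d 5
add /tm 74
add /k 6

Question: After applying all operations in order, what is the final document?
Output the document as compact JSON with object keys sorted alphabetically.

After op 1 (remove /oo): {"qb":[70,55]}
After op 2 (add /qb 65): {"qb":65}
After op 3 (add /q 39): {"q":39,"qb":65}
After op 4 (remove /qb): {"q":39}
After op 5 (remove /q): {}
After op 6 (add /d 5): {"d":5}
After op 7 (add /tm 74): {"d":5,"tm":74}
After op 8 (add /k 6): {"d":5,"k":6,"tm":74}

Answer: {"d":5,"k":6,"tm":74}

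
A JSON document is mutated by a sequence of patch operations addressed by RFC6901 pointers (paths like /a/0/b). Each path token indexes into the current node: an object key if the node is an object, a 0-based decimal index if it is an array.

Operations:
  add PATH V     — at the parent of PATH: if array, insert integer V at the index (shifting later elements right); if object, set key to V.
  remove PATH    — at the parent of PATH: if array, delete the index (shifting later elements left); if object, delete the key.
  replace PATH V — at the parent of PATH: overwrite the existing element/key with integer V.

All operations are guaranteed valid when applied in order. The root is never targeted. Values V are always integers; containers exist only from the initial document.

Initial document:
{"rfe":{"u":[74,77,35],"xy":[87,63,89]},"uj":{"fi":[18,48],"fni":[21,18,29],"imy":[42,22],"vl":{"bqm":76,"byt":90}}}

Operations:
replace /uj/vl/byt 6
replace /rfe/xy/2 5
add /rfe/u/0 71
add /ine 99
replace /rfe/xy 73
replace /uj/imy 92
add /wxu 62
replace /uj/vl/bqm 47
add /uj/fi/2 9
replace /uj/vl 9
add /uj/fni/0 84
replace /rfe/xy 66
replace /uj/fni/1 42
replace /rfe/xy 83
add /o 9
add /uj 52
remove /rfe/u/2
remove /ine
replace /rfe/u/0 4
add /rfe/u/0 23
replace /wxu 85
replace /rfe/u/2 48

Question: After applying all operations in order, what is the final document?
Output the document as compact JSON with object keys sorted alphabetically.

After op 1 (replace /uj/vl/byt 6): {"rfe":{"u":[74,77,35],"xy":[87,63,89]},"uj":{"fi":[18,48],"fni":[21,18,29],"imy":[42,22],"vl":{"bqm":76,"byt":6}}}
After op 2 (replace /rfe/xy/2 5): {"rfe":{"u":[74,77,35],"xy":[87,63,5]},"uj":{"fi":[18,48],"fni":[21,18,29],"imy":[42,22],"vl":{"bqm":76,"byt":6}}}
After op 3 (add /rfe/u/0 71): {"rfe":{"u":[71,74,77,35],"xy":[87,63,5]},"uj":{"fi":[18,48],"fni":[21,18,29],"imy":[42,22],"vl":{"bqm":76,"byt":6}}}
After op 4 (add /ine 99): {"ine":99,"rfe":{"u":[71,74,77,35],"xy":[87,63,5]},"uj":{"fi":[18,48],"fni":[21,18,29],"imy":[42,22],"vl":{"bqm":76,"byt":6}}}
After op 5 (replace /rfe/xy 73): {"ine":99,"rfe":{"u":[71,74,77,35],"xy":73},"uj":{"fi":[18,48],"fni":[21,18,29],"imy":[42,22],"vl":{"bqm":76,"byt":6}}}
After op 6 (replace /uj/imy 92): {"ine":99,"rfe":{"u":[71,74,77,35],"xy":73},"uj":{"fi":[18,48],"fni":[21,18,29],"imy":92,"vl":{"bqm":76,"byt":6}}}
After op 7 (add /wxu 62): {"ine":99,"rfe":{"u":[71,74,77,35],"xy":73},"uj":{"fi":[18,48],"fni":[21,18,29],"imy":92,"vl":{"bqm":76,"byt":6}},"wxu":62}
After op 8 (replace /uj/vl/bqm 47): {"ine":99,"rfe":{"u":[71,74,77,35],"xy":73},"uj":{"fi":[18,48],"fni":[21,18,29],"imy":92,"vl":{"bqm":47,"byt":6}},"wxu":62}
After op 9 (add /uj/fi/2 9): {"ine":99,"rfe":{"u":[71,74,77,35],"xy":73},"uj":{"fi":[18,48,9],"fni":[21,18,29],"imy":92,"vl":{"bqm":47,"byt":6}},"wxu":62}
After op 10 (replace /uj/vl 9): {"ine":99,"rfe":{"u":[71,74,77,35],"xy":73},"uj":{"fi":[18,48,9],"fni":[21,18,29],"imy":92,"vl":9},"wxu":62}
After op 11 (add /uj/fni/0 84): {"ine":99,"rfe":{"u":[71,74,77,35],"xy":73},"uj":{"fi":[18,48,9],"fni":[84,21,18,29],"imy":92,"vl":9},"wxu":62}
After op 12 (replace /rfe/xy 66): {"ine":99,"rfe":{"u":[71,74,77,35],"xy":66},"uj":{"fi":[18,48,9],"fni":[84,21,18,29],"imy":92,"vl":9},"wxu":62}
After op 13 (replace /uj/fni/1 42): {"ine":99,"rfe":{"u":[71,74,77,35],"xy":66},"uj":{"fi":[18,48,9],"fni":[84,42,18,29],"imy":92,"vl":9},"wxu":62}
After op 14 (replace /rfe/xy 83): {"ine":99,"rfe":{"u":[71,74,77,35],"xy":83},"uj":{"fi":[18,48,9],"fni":[84,42,18,29],"imy":92,"vl":9},"wxu":62}
After op 15 (add /o 9): {"ine":99,"o":9,"rfe":{"u":[71,74,77,35],"xy":83},"uj":{"fi":[18,48,9],"fni":[84,42,18,29],"imy":92,"vl":9},"wxu":62}
After op 16 (add /uj 52): {"ine":99,"o":9,"rfe":{"u":[71,74,77,35],"xy":83},"uj":52,"wxu":62}
After op 17 (remove /rfe/u/2): {"ine":99,"o":9,"rfe":{"u":[71,74,35],"xy":83},"uj":52,"wxu":62}
After op 18 (remove /ine): {"o":9,"rfe":{"u":[71,74,35],"xy":83},"uj":52,"wxu":62}
After op 19 (replace /rfe/u/0 4): {"o":9,"rfe":{"u":[4,74,35],"xy":83},"uj":52,"wxu":62}
After op 20 (add /rfe/u/0 23): {"o":9,"rfe":{"u":[23,4,74,35],"xy":83},"uj":52,"wxu":62}
After op 21 (replace /wxu 85): {"o":9,"rfe":{"u":[23,4,74,35],"xy":83},"uj":52,"wxu":85}
After op 22 (replace /rfe/u/2 48): {"o":9,"rfe":{"u":[23,4,48,35],"xy":83},"uj":52,"wxu":85}

Answer: {"o":9,"rfe":{"u":[23,4,48,35],"xy":83},"uj":52,"wxu":85}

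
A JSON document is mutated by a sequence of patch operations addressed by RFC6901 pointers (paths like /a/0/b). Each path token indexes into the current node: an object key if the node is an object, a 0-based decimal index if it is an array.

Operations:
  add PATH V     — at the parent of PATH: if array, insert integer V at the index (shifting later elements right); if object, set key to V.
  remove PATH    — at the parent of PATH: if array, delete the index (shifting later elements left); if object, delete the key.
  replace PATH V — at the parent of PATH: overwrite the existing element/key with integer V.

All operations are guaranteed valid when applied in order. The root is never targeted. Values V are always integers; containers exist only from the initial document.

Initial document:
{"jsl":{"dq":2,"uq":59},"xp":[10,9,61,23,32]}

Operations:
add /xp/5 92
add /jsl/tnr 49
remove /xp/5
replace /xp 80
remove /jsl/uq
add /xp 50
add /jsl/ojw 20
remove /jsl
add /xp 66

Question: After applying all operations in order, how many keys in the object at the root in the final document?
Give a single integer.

After op 1 (add /xp/5 92): {"jsl":{"dq":2,"uq":59},"xp":[10,9,61,23,32,92]}
After op 2 (add /jsl/tnr 49): {"jsl":{"dq":2,"tnr":49,"uq":59},"xp":[10,9,61,23,32,92]}
After op 3 (remove /xp/5): {"jsl":{"dq":2,"tnr":49,"uq":59},"xp":[10,9,61,23,32]}
After op 4 (replace /xp 80): {"jsl":{"dq":2,"tnr":49,"uq":59},"xp":80}
After op 5 (remove /jsl/uq): {"jsl":{"dq":2,"tnr":49},"xp":80}
After op 6 (add /xp 50): {"jsl":{"dq":2,"tnr":49},"xp":50}
After op 7 (add /jsl/ojw 20): {"jsl":{"dq":2,"ojw":20,"tnr":49},"xp":50}
After op 8 (remove /jsl): {"xp":50}
After op 9 (add /xp 66): {"xp":66}
Size at the root: 1

Answer: 1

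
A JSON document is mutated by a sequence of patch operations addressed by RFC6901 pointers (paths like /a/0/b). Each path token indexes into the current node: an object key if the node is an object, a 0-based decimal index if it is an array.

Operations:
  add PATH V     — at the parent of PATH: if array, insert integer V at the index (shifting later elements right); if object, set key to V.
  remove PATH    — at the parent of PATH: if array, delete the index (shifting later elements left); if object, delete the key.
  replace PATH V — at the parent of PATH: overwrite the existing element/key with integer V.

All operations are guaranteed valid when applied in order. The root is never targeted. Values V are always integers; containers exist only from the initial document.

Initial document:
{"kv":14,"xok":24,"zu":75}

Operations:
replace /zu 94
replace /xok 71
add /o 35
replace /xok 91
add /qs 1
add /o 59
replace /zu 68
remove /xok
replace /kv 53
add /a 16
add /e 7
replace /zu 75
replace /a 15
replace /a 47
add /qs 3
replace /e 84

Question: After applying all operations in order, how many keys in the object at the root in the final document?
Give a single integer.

After op 1 (replace /zu 94): {"kv":14,"xok":24,"zu":94}
After op 2 (replace /xok 71): {"kv":14,"xok":71,"zu":94}
After op 3 (add /o 35): {"kv":14,"o":35,"xok":71,"zu":94}
After op 4 (replace /xok 91): {"kv":14,"o":35,"xok":91,"zu":94}
After op 5 (add /qs 1): {"kv":14,"o":35,"qs":1,"xok":91,"zu":94}
After op 6 (add /o 59): {"kv":14,"o":59,"qs":1,"xok":91,"zu":94}
After op 7 (replace /zu 68): {"kv":14,"o":59,"qs":1,"xok":91,"zu":68}
After op 8 (remove /xok): {"kv":14,"o":59,"qs":1,"zu":68}
After op 9 (replace /kv 53): {"kv":53,"o":59,"qs":1,"zu":68}
After op 10 (add /a 16): {"a":16,"kv":53,"o":59,"qs":1,"zu":68}
After op 11 (add /e 7): {"a":16,"e":7,"kv":53,"o":59,"qs":1,"zu":68}
After op 12 (replace /zu 75): {"a":16,"e":7,"kv":53,"o":59,"qs":1,"zu":75}
After op 13 (replace /a 15): {"a":15,"e":7,"kv":53,"o":59,"qs":1,"zu":75}
After op 14 (replace /a 47): {"a":47,"e":7,"kv":53,"o":59,"qs":1,"zu":75}
After op 15 (add /qs 3): {"a":47,"e":7,"kv":53,"o":59,"qs":3,"zu":75}
After op 16 (replace /e 84): {"a":47,"e":84,"kv":53,"o":59,"qs":3,"zu":75}
Size at the root: 6

Answer: 6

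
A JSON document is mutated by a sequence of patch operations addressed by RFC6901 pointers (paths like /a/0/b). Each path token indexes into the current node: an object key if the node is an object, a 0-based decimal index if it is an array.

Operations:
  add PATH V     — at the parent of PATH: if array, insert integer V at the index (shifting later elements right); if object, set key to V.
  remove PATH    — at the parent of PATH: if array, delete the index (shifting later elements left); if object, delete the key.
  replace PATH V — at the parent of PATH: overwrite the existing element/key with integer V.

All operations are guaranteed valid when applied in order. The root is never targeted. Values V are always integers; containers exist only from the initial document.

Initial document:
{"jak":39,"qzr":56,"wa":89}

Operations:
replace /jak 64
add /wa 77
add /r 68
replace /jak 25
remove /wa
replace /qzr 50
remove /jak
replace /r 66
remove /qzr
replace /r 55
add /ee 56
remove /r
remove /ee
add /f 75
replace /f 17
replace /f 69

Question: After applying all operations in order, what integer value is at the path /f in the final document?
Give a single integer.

Answer: 69

Derivation:
After op 1 (replace /jak 64): {"jak":64,"qzr":56,"wa":89}
After op 2 (add /wa 77): {"jak":64,"qzr":56,"wa":77}
After op 3 (add /r 68): {"jak":64,"qzr":56,"r":68,"wa":77}
After op 4 (replace /jak 25): {"jak":25,"qzr":56,"r":68,"wa":77}
After op 5 (remove /wa): {"jak":25,"qzr":56,"r":68}
After op 6 (replace /qzr 50): {"jak":25,"qzr":50,"r":68}
After op 7 (remove /jak): {"qzr":50,"r":68}
After op 8 (replace /r 66): {"qzr":50,"r":66}
After op 9 (remove /qzr): {"r":66}
After op 10 (replace /r 55): {"r":55}
After op 11 (add /ee 56): {"ee":56,"r":55}
After op 12 (remove /r): {"ee":56}
After op 13 (remove /ee): {}
After op 14 (add /f 75): {"f":75}
After op 15 (replace /f 17): {"f":17}
After op 16 (replace /f 69): {"f":69}
Value at /f: 69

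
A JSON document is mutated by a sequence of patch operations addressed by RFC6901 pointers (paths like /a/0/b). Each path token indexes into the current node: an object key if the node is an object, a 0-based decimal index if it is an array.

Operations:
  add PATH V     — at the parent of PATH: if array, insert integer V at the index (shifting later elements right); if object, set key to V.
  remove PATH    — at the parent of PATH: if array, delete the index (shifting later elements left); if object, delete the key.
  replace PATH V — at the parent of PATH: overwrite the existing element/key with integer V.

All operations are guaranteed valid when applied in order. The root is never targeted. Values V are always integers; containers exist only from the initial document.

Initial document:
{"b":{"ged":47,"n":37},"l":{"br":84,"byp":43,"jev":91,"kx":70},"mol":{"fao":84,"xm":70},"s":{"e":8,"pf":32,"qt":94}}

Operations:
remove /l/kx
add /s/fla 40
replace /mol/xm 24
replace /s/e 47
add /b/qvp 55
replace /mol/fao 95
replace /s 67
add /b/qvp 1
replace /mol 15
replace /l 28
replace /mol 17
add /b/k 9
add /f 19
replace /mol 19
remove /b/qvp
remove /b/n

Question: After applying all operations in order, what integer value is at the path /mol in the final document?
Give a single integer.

After op 1 (remove /l/kx): {"b":{"ged":47,"n":37},"l":{"br":84,"byp":43,"jev":91},"mol":{"fao":84,"xm":70},"s":{"e":8,"pf":32,"qt":94}}
After op 2 (add /s/fla 40): {"b":{"ged":47,"n":37},"l":{"br":84,"byp":43,"jev":91},"mol":{"fao":84,"xm":70},"s":{"e":8,"fla":40,"pf":32,"qt":94}}
After op 3 (replace /mol/xm 24): {"b":{"ged":47,"n":37},"l":{"br":84,"byp":43,"jev":91},"mol":{"fao":84,"xm":24},"s":{"e":8,"fla":40,"pf":32,"qt":94}}
After op 4 (replace /s/e 47): {"b":{"ged":47,"n":37},"l":{"br":84,"byp":43,"jev":91},"mol":{"fao":84,"xm":24},"s":{"e":47,"fla":40,"pf":32,"qt":94}}
After op 5 (add /b/qvp 55): {"b":{"ged":47,"n":37,"qvp":55},"l":{"br":84,"byp":43,"jev":91},"mol":{"fao":84,"xm":24},"s":{"e":47,"fla":40,"pf":32,"qt":94}}
After op 6 (replace /mol/fao 95): {"b":{"ged":47,"n":37,"qvp":55},"l":{"br":84,"byp":43,"jev":91},"mol":{"fao":95,"xm":24},"s":{"e":47,"fla":40,"pf":32,"qt":94}}
After op 7 (replace /s 67): {"b":{"ged":47,"n":37,"qvp":55},"l":{"br":84,"byp":43,"jev":91},"mol":{"fao":95,"xm":24},"s":67}
After op 8 (add /b/qvp 1): {"b":{"ged":47,"n":37,"qvp":1},"l":{"br":84,"byp":43,"jev":91},"mol":{"fao":95,"xm":24},"s":67}
After op 9 (replace /mol 15): {"b":{"ged":47,"n":37,"qvp":1},"l":{"br":84,"byp":43,"jev":91},"mol":15,"s":67}
After op 10 (replace /l 28): {"b":{"ged":47,"n":37,"qvp":1},"l":28,"mol":15,"s":67}
After op 11 (replace /mol 17): {"b":{"ged":47,"n":37,"qvp":1},"l":28,"mol":17,"s":67}
After op 12 (add /b/k 9): {"b":{"ged":47,"k":9,"n":37,"qvp":1},"l":28,"mol":17,"s":67}
After op 13 (add /f 19): {"b":{"ged":47,"k":9,"n":37,"qvp":1},"f":19,"l":28,"mol":17,"s":67}
After op 14 (replace /mol 19): {"b":{"ged":47,"k":9,"n":37,"qvp":1},"f":19,"l":28,"mol":19,"s":67}
After op 15 (remove /b/qvp): {"b":{"ged":47,"k":9,"n":37},"f":19,"l":28,"mol":19,"s":67}
After op 16 (remove /b/n): {"b":{"ged":47,"k":9},"f":19,"l":28,"mol":19,"s":67}
Value at /mol: 19

Answer: 19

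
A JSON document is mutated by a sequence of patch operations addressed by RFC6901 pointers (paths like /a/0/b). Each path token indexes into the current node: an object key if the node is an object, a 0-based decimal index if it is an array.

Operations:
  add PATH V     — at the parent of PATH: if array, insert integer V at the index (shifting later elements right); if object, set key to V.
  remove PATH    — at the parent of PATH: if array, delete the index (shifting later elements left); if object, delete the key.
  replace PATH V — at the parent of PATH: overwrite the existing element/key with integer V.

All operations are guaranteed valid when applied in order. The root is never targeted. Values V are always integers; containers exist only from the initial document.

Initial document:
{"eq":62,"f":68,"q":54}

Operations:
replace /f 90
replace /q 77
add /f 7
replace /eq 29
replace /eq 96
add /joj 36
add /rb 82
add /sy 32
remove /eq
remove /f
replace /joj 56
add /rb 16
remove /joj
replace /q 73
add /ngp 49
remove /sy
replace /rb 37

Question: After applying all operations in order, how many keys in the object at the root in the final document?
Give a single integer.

After op 1 (replace /f 90): {"eq":62,"f":90,"q":54}
After op 2 (replace /q 77): {"eq":62,"f":90,"q":77}
After op 3 (add /f 7): {"eq":62,"f":7,"q":77}
After op 4 (replace /eq 29): {"eq":29,"f":7,"q":77}
After op 5 (replace /eq 96): {"eq":96,"f":7,"q":77}
After op 6 (add /joj 36): {"eq":96,"f":7,"joj":36,"q":77}
After op 7 (add /rb 82): {"eq":96,"f":7,"joj":36,"q":77,"rb":82}
After op 8 (add /sy 32): {"eq":96,"f":7,"joj":36,"q":77,"rb":82,"sy":32}
After op 9 (remove /eq): {"f":7,"joj":36,"q":77,"rb":82,"sy":32}
After op 10 (remove /f): {"joj":36,"q":77,"rb":82,"sy":32}
After op 11 (replace /joj 56): {"joj":56,"q":77,"rb":82,"sy":32}
After op 12 (add /rb 16): {"joj":56,"q":77,"rb":16,"sy":32}
After op 13 (remove /joj): {"q":77,"rb":16,"sy":32}
After op 14 (replace /q 73): {"q":73,"rb":16,"sy":32}
After op 15 (add /ngp 49): {"ngp":49,"q":73,"rb":16,"sy":32}
After op 16 (remove /sy): {"ngp":49,"q":73,"rb":16}
After op 17 (replace /rb 37): {"ngp":49,"q":73,"rb":37}
Size at the root: 3

Answer: 3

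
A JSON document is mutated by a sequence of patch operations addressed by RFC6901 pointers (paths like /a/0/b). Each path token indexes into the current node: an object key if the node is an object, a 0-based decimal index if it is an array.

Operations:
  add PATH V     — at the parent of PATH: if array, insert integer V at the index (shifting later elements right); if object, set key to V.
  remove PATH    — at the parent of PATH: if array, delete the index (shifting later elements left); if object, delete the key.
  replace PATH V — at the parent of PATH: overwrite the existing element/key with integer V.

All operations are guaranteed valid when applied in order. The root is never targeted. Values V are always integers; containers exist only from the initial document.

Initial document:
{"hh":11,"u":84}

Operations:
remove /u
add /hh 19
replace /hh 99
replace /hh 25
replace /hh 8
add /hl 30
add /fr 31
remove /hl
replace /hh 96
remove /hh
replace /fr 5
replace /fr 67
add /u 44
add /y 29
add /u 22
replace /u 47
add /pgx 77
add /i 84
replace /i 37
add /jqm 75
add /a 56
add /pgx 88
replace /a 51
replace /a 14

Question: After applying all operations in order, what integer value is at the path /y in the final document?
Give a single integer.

After op 1 (remove /u): {"hh":11}
After op 2 (add /hh 19): {"hh":19}
After op 3 (replace /hh 99): {"hh":99}
After op 4 (replace /hh 25): {"hh":25}
After op 5 (replace /hh 8): {"hh":8}
After op 6 (add /hl 30): {"hh":8,"hl":30}
After op 7 (add /fr 31): {"fr":31,"hh":8,"hl":30}
After op 8 (remove /hl): {"fr":31,"hh":8}
After op 9 (replace /hh 96): {"fr":31,"hh":96}
After op 10 (remove /hh): {"fr":31}
After op 11 (replace /fr 5): {"fr":5}
After op 12 (replace /fr 67): {"fr":67}
After op 13 (add /u 44): {"fr":67,"u":44}
After op 14 (add /y 29): {"fr":67,"u":44,"y":29}
After op 15 (add /u 22): {"fr":67,"u":22,"y":29}
After op 16 (replace /u 47): {"fr":67,"u":47,"y":29}
After op 17 (add /pgx 77): {"fr":67,"pgx":77,"u":47,"y":29}
After op 18 (add /i 84): {"fr":67,"i":84,"pgx":77,"u":47,"y":29}
After op 19 (replace /i 37): {"fr":67,"i":37,"pgx":77,"u":47,"y":29}
After op 20 (add /jqm 75): {"fr":67,"i":37,"jqm":75,"pgx":77,"u":47,"y":29}
After op 21 (add /a 56): {"a":56,"fr":67,"i":37,"jqm":75,"pgx":77,"u":47,"y":29}
After op 22 (add /pgx 88): {"a":56,"fr":67,"i":37,"jqm":75,"pgx":88,"u":47,"y":29}
After op 23 (replace /a 51): {"a":51,"fr":67,"i":37,"jqm":75,"pgx":88,"u":47,"y":29}
After op 24 (replace /a 14): {"a":14,"fr":67,"i":37,"jqm":75,"pgx":88,"u":47,"y":29}
Value at /y: 29

Answer: 29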